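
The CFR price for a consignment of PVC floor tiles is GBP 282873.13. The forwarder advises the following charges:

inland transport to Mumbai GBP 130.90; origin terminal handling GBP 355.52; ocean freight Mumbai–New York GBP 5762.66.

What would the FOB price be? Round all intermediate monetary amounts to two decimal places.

Not relevant to the conversion: origin terminal, inland to port — on the seller under both CFR and FOB; already in the CFR price and stays in the FOB price.
From CFR to FOB, the seller no longer bears: freight.
FOB price = 282873.13 − 5762.66 = 277110.47

FOB price: GBP 277110.47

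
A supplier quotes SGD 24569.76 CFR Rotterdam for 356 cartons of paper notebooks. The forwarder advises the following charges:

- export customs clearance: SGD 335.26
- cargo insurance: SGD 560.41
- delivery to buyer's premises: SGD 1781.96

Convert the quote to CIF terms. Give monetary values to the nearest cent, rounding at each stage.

CIF price: SGD 25130.17

Not relevant to the conversion: export clearance — on the seller under both CFR and CIF; already in the CFR price and stays in the CIF price. delivery — on the buyer under both terms; not part of either seller's price.
From CFR to CIF, the seller additionally bears: insurance.
CIF price = 24569.76 + 560.41 = 25130.17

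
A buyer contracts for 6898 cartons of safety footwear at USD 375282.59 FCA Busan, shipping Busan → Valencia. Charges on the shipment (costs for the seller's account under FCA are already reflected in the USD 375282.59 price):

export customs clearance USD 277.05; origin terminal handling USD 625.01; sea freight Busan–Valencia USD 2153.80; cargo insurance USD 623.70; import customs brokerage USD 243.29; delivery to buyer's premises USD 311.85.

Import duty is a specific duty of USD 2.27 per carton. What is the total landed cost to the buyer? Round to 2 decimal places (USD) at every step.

Total landed cost: USD 394898.70

FCA: the seller delivers export-cleared goods to the carrier; the buyer bears costs from that point.
Already in the invoice (seller's account under FCA): export clearance — exclude.
CIF value = FCA price + origin terminal + freight + insurance = 375282.59 + 625.01 + 2153.80 + 623.70 = 378685.10
Import duty = 6898 × 2.27 = 15658.46
Buyer bears: origin terminal 625.01 + freight 2153.80 + insurance 623.70 + brokerage 243.29 + delivery 311.85 + duty 15658.46 = 19616.11
Landed cost = invoice 375282.59 + 19616.11 = 394898.70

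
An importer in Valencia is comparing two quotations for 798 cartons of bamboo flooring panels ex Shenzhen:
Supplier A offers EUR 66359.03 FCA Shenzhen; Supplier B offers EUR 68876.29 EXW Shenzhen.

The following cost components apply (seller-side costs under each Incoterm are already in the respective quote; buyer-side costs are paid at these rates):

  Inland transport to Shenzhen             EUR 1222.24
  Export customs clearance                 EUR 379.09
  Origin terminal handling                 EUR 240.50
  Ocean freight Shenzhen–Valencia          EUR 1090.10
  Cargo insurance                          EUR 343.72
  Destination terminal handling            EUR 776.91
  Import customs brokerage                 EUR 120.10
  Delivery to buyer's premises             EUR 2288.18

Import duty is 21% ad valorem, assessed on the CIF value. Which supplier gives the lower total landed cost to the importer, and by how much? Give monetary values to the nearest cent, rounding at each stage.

Supplier A (FCA):
CIF value = FCA price + origin terminal + freight + insurance = 66359.03 + 240.50 + 1090.10 + 343.72 = 68033.35
Import duty = 68033.35 × 21% = 14287.00
Buyer bears (A): 240.50 + 1090.10 + 343.72 + 776.91 + 120.10 + 2288.18 = 4859.51
Landed cost (A) = invoice 66359.03 + 4859.51 + duty 14287.00 = 85505.54
Supplier B (EXW):
CIF value = EXW price + inland to port + export clearance + origin terminal + freight + insurance = 68876.29 + 1222.24 + 379.09 + 240.50 + 1090.10 + 343.72 = 72151.94
Import duty = 72151.94 × 21% = 15151.91
Buyer bears (B): 1222.24 + 379.09 + 240.50 + 1090.10 + 343.72 + 776.91 + 120.10 + 2288.18 = 6460.84
Landed cost (B) = invoice 68876.29 + 6460.84 + duty 15151.91 = 90489.04
Difference = |85505.54 − 90489.04| = 4983.50

Supplier A is cheaper by EUR 4983.50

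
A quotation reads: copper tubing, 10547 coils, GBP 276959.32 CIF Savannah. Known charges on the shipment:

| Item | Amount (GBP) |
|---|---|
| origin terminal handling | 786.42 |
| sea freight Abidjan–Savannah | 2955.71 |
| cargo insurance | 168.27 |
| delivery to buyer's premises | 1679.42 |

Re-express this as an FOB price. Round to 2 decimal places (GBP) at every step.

FOB price: GBP 273835.34

Not relevant to the conversion: origin terminal — on the seller under both CIF and FOB; already in the CIF price and stays in the FOB price. delivery — on the buyer under both terms; not part of either seller's price.
From CIF to FOB, the seller no longer bears: freight, insurance.
FOB price = 276959.32 − 2955.71 − 168.27 = 273835.34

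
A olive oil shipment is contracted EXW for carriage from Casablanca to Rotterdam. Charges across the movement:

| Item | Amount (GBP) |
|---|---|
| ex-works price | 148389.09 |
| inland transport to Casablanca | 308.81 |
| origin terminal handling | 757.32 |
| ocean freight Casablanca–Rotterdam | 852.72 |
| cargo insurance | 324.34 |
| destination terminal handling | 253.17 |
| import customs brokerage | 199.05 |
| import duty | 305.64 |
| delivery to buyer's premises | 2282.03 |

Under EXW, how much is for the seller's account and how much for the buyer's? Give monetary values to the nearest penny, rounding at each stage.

EXW: the seller makes goods available at their premises; the buyer bears all onward costs.
Seller's account: goods 148389.09 = 148389.09
Buyer's account: inland to port 308.81 + origin terminal 757.32 + freight 852.72 + insurance 324.34 + destination terminal 253.17 + brokerage 199.05 + duty 305.64 + delivery 2282.03 = 5283.08

Seller: GBP 148389.09; buyer: GBP 5283.08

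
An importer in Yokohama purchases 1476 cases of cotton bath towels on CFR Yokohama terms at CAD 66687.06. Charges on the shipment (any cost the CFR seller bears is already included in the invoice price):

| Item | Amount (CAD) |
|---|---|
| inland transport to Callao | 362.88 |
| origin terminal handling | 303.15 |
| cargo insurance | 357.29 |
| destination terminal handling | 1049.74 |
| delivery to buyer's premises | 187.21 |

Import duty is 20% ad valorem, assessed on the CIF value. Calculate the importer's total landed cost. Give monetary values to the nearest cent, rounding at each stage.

CFR: the seller pays costs through ocean freight to the destination port, but not insurance.
Already in the invoice (seller's account under CFR): inland to port, origin terminal — exclude.
CIF value = CFR price + insurance = 66687.06 + 357.29 = 67044.35
Import duty = 67044.35 × 20% = 13408.87
Buyer bears: insurance 357.29 + destination terminal 1049.74 + delivery 187.21 + duty 13408.87 = 15003.11
Landed cost = invoice 66687.06 + 15003.11 = 81690.17

Total landed cost: CAD 81690.17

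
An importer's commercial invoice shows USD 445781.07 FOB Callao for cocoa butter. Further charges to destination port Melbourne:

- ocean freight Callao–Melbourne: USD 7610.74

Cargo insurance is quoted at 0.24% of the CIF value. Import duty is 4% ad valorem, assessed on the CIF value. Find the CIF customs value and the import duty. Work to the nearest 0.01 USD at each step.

CIF value: USD 454482.57; import duty: USD 18179.30

Let C be the CIF value. C = FOB price + freight + 0.24% × C
C − 0.24% × C = 445781.07 + 7610.74
0.9976 × C = 453391.81
C = 453391.81 / 0.9976 = 454482.57
Insurance premium = 0.24% × 454482.57 = 1090.76
Import duty = 454482.57 × 4% = 18179.30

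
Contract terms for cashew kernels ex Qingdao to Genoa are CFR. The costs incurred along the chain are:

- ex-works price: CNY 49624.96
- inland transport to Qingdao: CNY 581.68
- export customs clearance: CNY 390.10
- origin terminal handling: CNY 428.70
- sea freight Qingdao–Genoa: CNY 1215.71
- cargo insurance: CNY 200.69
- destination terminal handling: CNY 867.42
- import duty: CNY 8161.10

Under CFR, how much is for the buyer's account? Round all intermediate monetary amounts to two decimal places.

CFR: the seller pays costs through ocean freight to the destination port, but not insurance.
Seller's account: goods 49624.96 + inland to port 581.68 + export clearance 390.10 + origin terminal 428.70 + freight 1215.71 = 52241.15
Buyer's account: insurance 200.69 + destination terminal 867.42 + duty 8161.10 = 9229.21

Buyer's account: CNY 9229.21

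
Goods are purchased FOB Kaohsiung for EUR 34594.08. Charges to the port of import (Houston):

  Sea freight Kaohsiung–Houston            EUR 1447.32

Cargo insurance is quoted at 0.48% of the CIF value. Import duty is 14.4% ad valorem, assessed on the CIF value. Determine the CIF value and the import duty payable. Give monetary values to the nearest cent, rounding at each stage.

Let C be the CIF value. C = FOB price + freight + 0.48% × C
C − 0.48% × C = 34594.08 + 1447.32
0.9952 × C = 36041.40
C = 36041.40 / 0.9952 = 36215.23
Insurance premium = 0.48% × 36215.23 = 173.83
Import duty = 36215.23 × 14.4% = 5214.99

CIF value: EUR 36215.23; import duty: EUR 5214.99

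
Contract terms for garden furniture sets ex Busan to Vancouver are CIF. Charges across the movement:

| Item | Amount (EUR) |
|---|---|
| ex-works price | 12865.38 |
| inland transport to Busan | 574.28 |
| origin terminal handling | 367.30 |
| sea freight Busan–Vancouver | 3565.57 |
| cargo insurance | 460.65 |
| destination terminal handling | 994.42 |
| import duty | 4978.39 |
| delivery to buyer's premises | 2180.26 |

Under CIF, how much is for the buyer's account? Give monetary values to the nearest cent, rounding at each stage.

Buyer's account: EUR 8153.07

CIF: the seller pays costs through ocean freight and marine insurance to the destination port.
Seller's account: goods 12865.38 + inland to port 574.28 + origin terminal 367.30 + freight 3565.57 + insurance 460.65 = 17833.18
Buyer's account: destination terminal 994.42 + duty 4978.39 + delivery 2180.26 = 8153.07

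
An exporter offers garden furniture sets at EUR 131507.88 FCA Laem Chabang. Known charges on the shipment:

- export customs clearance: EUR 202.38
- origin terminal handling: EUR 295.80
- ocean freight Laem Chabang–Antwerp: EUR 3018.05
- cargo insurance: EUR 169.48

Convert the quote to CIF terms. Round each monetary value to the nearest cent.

CIF price: EUR 134991.21

Not relevant to the conversion: export clearance — on the seller under both FCA and CIF; already in the FCA price and stays in the CIF price.
From FCA to CIF, the seller additionally bears: origin terminal, freight, insurance.
CIF price = 131507.88 + 295.80 + 3018.05 + 169.48 = 134991.21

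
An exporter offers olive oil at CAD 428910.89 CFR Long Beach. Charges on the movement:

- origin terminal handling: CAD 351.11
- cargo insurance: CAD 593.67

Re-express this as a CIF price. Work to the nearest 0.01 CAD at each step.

CIF price: CAD 429504.56

Not relevant to the conversion: origin terminal — on the seller under both CFR and CIF; already in the CFR price and stays in the CIF price.
From CFR to CIF, the seller additionally bears: insurance.
CIF price = 428910.89 + 593.67 = 429504.56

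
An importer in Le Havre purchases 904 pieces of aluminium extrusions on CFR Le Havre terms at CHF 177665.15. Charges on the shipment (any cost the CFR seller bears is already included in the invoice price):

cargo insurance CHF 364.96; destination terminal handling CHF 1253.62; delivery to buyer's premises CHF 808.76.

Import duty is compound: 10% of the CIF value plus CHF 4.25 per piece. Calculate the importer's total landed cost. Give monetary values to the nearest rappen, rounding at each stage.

CFR: the seller pays costs through ocean freight to the destination port, but not insurance.
CIF value = CFR price + insurance = 177665.15 + 364.96 = 178030.11
Ad valorem component: 178030.11 × 10% = 17803.01
Specific component: 904 × 4.25 = 3842.00
Import duty = 17803.01 + 3842.00 = 21645.01
Buyer bears: insurance 364.96 + destination terminal 1253.62 + delivery 808.76 + duty 21645.01 = 24072.35
Landed cost = invoice 177665.15 + 24072.35 = 201737.50

Total landed cost: CHF 201737.50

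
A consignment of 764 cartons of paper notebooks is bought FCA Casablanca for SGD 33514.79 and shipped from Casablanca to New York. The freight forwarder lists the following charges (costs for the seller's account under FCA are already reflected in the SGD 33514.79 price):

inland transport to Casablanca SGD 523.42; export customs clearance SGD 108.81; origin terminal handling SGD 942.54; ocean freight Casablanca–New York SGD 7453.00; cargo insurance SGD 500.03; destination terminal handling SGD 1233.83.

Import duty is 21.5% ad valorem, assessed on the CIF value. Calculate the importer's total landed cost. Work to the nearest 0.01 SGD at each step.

Total landed cost: SGD 52762.42

FCA: the seller delivers export-cleared goods to the carrier; the buyer bears costs from that point.
Already in the invoice (seller's account under FCA): inland to port, export clearance — exclude.
CIF value = FCA price + origin terminal + freight + insurance = 33514.79 + 942.54 + 7453.00 + 500.03 = 42410.36
Import duty = 42410.36 × 21.5% = 9118.23
Buyer bears: origin terminal 942.54 + freight 7453.00 + insurance 500.03 + destination terminal 1233.83 + duty 9118.23 = 19247.63
Landed cost = invoice 33514.79 + 19247.63 = 52762.42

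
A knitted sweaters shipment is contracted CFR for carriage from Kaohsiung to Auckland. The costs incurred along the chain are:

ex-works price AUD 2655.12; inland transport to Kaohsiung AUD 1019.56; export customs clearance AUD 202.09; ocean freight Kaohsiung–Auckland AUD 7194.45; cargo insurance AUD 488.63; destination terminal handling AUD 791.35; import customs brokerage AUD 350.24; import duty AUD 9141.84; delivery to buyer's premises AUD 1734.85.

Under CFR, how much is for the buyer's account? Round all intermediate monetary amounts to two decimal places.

Buyer's account: AUD 12506.91

CFR: the seller pays costs through ocean freight to the destination port, but not insurance.
Seller's account: goods 2655.12 + inland to port 1019.56 + export clearance 202.09 + freight 7194.45 = 11071.22
Buyer's account: insurance 488.63 + destination terminal 791.35 + brokerage 350.24 + duty 9141.84 + delivery 1734.85 = 12506.91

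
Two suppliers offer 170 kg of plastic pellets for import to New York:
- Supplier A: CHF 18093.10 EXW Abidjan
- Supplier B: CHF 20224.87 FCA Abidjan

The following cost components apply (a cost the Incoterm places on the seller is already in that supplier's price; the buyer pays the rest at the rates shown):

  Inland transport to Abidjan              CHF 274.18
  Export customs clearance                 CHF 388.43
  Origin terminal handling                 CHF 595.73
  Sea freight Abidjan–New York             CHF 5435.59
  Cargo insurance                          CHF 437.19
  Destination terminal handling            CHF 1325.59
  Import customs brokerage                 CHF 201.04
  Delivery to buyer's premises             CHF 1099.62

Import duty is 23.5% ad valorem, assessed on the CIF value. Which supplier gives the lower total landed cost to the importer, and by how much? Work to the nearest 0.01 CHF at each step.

Supplier A (EXW):
CIF value = EXW price + inland to port + export clearance + origin terminal + freight + insurance = 18093.10 + 274.18 + 388.43 + 595.73 + 5435.59 + 437.19 = 25224.22
Import duty = 25224.22 × 23.5% = 5927.69
Buyer bears (A): 274.18 + 388.43 + 595.73 + 5435.59 + 437.19 + 1325.59 + 201.04 + 1099.62 = 9757.37
Landed cost (A) = invoice 18093.10 + 9757.37 + duty 5927.69 = 33778.16
Supplier B (FCA):
CIF value = FCA price + origin terminal + freight + insurance = 20224.87 + 595.73 + 5435.59 + 437.19 = 26693.38
Import duty = 26693.38 × 23.5% = 6272.94
Buyer bears (B): 595.73 + 5435.59 + 437.19 + 1325.59 + 201.04 + 1099.62 = 9094.76
Landed cost (B) = invoice 20224.87 + 9094.76 + duty 6272.94 = 35592.57
Difference = |33778.16 − 35592.57| = 1814.41

Supplier A is cheaper by CHF 1814.41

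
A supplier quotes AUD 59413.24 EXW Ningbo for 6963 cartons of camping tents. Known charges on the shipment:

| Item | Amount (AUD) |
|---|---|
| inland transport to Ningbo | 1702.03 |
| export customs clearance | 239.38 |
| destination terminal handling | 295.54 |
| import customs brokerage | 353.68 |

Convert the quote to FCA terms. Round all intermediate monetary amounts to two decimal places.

Not relevant to the conversion: brokerage, destination terminal — on the buyer under both terms; not part of either seller's price.
From EXW to FCA, the seller additionally bears: inland to port, export clearance.
FCA price = 59413.24 + 1702.03 + 239.38 = 61354.65

FCA price: AUD 61354.65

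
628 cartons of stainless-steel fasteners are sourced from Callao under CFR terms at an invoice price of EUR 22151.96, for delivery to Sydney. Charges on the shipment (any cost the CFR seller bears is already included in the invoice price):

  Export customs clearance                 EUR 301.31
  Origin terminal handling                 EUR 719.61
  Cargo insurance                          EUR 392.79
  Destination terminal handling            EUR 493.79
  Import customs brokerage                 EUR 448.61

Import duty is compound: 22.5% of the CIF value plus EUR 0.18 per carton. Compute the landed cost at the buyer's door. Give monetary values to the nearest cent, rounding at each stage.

Total landed cost: EUR 28672.76

CFR: the seller pays costs through ocean freight to the destination port, but not insurance.
Already in the invoice (seller's account under CFR): export clearance, origin terminal — exclude.
CIF value = CFR price + insurance = 22151.96 + 392.79 = 22544.75
Ad valorem component: 22544.75 × 22.5% = 5072.57
Specific component: 628 × 0.18 = 113.04
Import duty = 5072.57 + 113.04 = 5185.61
Buyer bears: insurance 392.79 + destination terminal 493.79 + brokerage 448.61 + duty 5185.61 = 6520.80
Landed cost = invoice 22151.96 + 6520.80 = 28672.76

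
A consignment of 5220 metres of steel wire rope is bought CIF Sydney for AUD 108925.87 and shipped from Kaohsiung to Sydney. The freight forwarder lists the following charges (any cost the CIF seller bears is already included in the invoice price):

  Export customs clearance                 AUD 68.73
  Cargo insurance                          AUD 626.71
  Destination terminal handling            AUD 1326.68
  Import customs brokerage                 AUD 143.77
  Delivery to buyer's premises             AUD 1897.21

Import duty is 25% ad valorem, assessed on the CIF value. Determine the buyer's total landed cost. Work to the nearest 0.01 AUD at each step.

CIF: the seller pays costs through ocean freight and marine insurance to the destination port.
Already in the invoice (seller's account under CIF): export clearance, insurance — exclude.
The CIF price already equals the CIF value: 108925.87
Import duty = 108925.87 × 25% = 27231.47
Buyer bears: destination terminal 1326.68 + brokerage 143.77 + delivery 1897.21 + duty 27231.47 = 30599.13
Landed cost = invoice 108925.87 + 30599.13 = 139525.00

Total landed cost: AUD 139525.00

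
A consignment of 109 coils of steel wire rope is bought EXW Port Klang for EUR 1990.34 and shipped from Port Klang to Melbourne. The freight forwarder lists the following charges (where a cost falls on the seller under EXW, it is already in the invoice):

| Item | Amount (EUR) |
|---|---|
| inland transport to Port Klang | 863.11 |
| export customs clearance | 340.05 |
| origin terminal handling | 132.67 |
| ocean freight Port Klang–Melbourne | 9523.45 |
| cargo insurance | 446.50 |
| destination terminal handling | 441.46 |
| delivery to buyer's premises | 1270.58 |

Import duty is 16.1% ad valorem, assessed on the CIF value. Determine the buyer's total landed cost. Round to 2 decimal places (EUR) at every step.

EXW: the seller makes goods available at their premises; the buyer bears all onward costs.
CIF value = EXW price + inland to port + export clearance + origin terminal + freight + insurance = 1990.34 + 863.11 + 340.05 + 132.67 + 9523.45 + 446.50 = 13296.12
Import duty = 13296.12 × 16.1% = 2140.68
Buyer bears: inland to port 863.11 + export clearance 340.05 + origin terminal 132.67 + freight 9523.45 + insurance 446.50 + destination terminal 441.46 + delivery 1270.58 + duty 2140.68 = 15158.50
Landed cost = invoice 1990.34 + 15158.50 = 17148.84

Total landed cost: EUR 17148.84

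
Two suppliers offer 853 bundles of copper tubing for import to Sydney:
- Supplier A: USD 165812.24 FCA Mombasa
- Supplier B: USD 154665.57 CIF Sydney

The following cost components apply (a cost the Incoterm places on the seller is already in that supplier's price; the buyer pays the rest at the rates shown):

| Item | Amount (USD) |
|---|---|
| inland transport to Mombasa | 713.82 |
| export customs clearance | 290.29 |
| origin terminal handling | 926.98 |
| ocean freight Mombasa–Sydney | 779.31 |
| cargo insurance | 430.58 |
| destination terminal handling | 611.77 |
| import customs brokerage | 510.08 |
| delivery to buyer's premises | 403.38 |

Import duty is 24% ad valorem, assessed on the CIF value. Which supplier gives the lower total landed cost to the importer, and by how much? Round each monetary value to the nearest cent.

Supplier B is cheaper by USD 16471.59

Supplier A (FCA):
CIF value = FCA price + origin terminal + freight + insurance = 165812.24 + 926.98 + 779.31 + 430.58 = 167949.11
Import duty = 167949.11 × 24% = 40307.79
Buyer bears (A): 926.98 + 779.31 + 430.58 + 611.77 + 510.08 + 403.38 = 3662.10
Landed cost (A) = invoice 165812.24 + 3662.10 + duty 40307.79 = 209782.13
Supplier B (CIF):
The CIF price already equals the CIF value: 154665.57
Import duty = 154665.57 × 24% = 37119.74
Buyer bears (B): 611.77 + 510.08 + 403.38 = 1525.23
Landed cost (B) = invoice 154665.57 + 1525.23 + duty 37119.74 = 193310.54
Difference = |209782.13 − 193310.54| = 16471.59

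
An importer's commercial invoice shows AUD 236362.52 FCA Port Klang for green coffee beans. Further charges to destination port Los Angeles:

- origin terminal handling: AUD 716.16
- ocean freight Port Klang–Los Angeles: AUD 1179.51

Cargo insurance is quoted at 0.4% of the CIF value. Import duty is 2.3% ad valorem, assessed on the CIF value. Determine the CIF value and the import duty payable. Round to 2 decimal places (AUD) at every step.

Let C be the CIF value. C = FCA price + pre-shipment costs + freight + 0.4% × C
C − 0.4% × C = 236362.52 + 716.16 + 1179.51
0.996 × C = 238258.19
C = 238258.19 / 0.996 = 239215.05
Insurance premium = 0.4% × 239215.05 = 956.86
Import duty = 239215.05 × 2.3% = 5501.95

CIF value: AUD 239215.05; import duty: AUD 5501.95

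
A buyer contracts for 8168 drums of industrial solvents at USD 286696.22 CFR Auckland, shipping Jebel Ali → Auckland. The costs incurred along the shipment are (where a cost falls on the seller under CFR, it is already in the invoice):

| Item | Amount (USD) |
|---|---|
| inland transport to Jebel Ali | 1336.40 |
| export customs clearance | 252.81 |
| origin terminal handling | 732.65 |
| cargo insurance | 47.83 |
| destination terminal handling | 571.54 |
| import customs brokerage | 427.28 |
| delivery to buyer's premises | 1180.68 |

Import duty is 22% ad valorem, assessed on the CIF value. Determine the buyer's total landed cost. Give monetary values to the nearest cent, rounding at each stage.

Total landed cost: USD 352007.24

CFR: the seller pays costs through ocean freight to the destination port, but not insurance.
Already in the invoice (seller's account under CFR): inland to port, export clearance, origin terminal — exclude.
CIF value = CFR price + insurance = 286696.22 + 47.83 = 286744.05
Import duty = 286744.05 × 22% = 63083.69
Buyer bears: insurance 47.83 + destination terminal 571.54 + brokerage 427.28 + delivery 1180.68 + duty 63083.69 = 65311.02
Landed cost = invoice 286696.22 + 65311.02 = 352007.24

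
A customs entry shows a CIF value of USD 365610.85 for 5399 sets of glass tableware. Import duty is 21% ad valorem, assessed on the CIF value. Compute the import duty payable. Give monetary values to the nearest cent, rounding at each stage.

Import duty = 365610.85 × 21% = 76778.28

Import duty: USD 76778.28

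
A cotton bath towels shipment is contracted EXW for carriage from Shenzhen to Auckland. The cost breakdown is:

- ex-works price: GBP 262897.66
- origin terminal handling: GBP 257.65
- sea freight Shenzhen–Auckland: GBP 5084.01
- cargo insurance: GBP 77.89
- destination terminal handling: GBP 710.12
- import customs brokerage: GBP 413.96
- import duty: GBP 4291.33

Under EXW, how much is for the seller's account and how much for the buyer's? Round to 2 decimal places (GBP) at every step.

EXW: the seller makes goods available at their premises; the buyer bears all onward costs.
Seller's account: goods 262897.66 = 262897.66
Buyer's account: origin terminal 257.65 + freight 5084.01 + insurance 77.89 + destination terminal 710.12 + brokerage 413.96 + duty 4291.33 = 10834.96

Seller: GBP 262897.66; buyer: GBP 10834.96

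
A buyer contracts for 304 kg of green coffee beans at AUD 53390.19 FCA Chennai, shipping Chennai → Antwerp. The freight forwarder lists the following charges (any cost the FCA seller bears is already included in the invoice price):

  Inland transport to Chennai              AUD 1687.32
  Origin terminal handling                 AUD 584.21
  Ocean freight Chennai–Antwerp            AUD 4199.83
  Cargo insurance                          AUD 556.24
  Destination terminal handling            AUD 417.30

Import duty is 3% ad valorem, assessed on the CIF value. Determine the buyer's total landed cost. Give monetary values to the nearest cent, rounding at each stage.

Total landed cost: AUD 60909.68

FCA: the seller delivers export-cleared goods to the carrier; the buyer bears costs from that point.
Already in the invoice (seller's account under FCA): inland to port — exclude.
CIF value = FCA price + origin terminal + freight + insurance = 53390.19 + 584.21 + 4199.83 + 556.24 = 58730.47
Import duty = 58730.47 × 3% = 1761.91
Buyer bears: origin terminal 584.21 + freight 4199.83 + insurance 556.24 + destination terminal 417.30 + duty 1761.91 = 7519.49
Landed cost = invoice 53390.19 + 7519.49 = 60909.68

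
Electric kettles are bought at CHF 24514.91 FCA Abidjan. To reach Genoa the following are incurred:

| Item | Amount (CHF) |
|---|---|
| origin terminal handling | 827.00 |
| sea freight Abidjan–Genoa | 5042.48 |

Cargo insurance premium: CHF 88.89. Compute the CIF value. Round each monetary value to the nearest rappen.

CIF value: CHF 30473.28

CIF = FCA price + pre-shipment costs + freight + insurance
CIF = 24514.91 + 827.00 + 5042.48 + 88.89 = 30473.28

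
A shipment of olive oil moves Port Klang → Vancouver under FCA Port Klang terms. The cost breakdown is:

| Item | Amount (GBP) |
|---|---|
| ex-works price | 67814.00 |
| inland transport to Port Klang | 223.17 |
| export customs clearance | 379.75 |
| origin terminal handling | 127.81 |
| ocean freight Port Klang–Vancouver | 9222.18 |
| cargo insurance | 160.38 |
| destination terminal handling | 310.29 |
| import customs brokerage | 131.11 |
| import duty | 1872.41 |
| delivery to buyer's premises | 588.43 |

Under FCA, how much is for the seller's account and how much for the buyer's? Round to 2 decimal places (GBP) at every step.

Seller: GBP 68416.92; buyer: GBP 12412.61

FCA: the seller delivers export-cleared goods to the carrier; the buyer bears costs from that point.
Seller's account: goods 67814.00 + inland to port 223.17 + export clearance 379.75 = 68416.92
Buyer's account: origin terminal 127.81 + freight 9222.18 + insurance 160.38 + destination terminal 310.29 + brokerage 131.11 + duty 1872.41 + delivery 588.43 = 12412.61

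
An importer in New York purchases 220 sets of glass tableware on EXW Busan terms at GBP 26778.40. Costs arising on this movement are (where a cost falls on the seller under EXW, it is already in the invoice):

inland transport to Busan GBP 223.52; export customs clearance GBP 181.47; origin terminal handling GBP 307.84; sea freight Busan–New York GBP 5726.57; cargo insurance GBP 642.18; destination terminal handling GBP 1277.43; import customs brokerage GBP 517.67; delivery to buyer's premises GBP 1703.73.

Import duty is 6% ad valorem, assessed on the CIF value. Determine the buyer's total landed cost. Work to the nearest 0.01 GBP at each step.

EXW: the seller makes goods available at their premises; the buyer bears all onward costs.
CIF value = EXW price + inland to port + export clearance + origin terminal + freight + insurance = 26778.40 + 223.52 + 181.47 + 307.84 + 5726.57 + 642.18 = 33859.98
Import duty = 33859.98 × 6% = 2031.60
Buyer bears: inland to port 223.52 + export clearance 181.47 + origin terminal 307.84 + freight 5726.57 + insurance 642.18 + destination terminal 1277.43 + brokerage 517.67 + delivery 1703.73 + duty 2031.60 = 12612.01
Landed cost = invoice 26778.40 + 12612.01 = 39390.41

Total landed cost: GBP 39390.41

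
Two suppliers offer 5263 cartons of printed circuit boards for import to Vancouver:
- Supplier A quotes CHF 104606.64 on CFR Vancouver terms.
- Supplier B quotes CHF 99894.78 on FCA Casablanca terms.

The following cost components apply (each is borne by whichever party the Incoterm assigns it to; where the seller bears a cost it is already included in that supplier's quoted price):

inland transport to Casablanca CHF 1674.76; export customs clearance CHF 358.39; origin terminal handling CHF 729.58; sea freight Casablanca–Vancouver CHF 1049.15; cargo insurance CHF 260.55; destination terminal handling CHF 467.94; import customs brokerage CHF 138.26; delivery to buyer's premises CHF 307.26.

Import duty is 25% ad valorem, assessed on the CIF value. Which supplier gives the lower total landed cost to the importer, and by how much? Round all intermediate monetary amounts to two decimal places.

Supplier B is cheaper by CHF 3666.41

Supplier A (CFR):
CIF value = CFR price + insurance = 104606.64 + 260.55 = 104867.19
Import duty = 104867.19 × 25% = 26216.80
Buyer bears (A): 260.55 + 467.94 + 138.26 + 307.26 = 1174.01
Landed cost (A) = invoice 104606.64 + 1174.01 + duty 26216.80 = 131997.45
Supplier B (FCA):
CIF value = FCA price + origin terminal + freight + insurance = 99894.78 + 729.58 + 1049.15 + 260.55 = 101934.06
Import duty = 101934.06 × 25% = 25483.52
Buyer bears (B): 729.58 + 1049.15 + 260.55 + 467.94 + 138.26 + 307.26 = 2952.74
Landed cost (B) = invoice 99894.78 + 2952.74 + duty 25483.52 = 128331.04
Difference = |131997.45 − 128331.04| = 3666.41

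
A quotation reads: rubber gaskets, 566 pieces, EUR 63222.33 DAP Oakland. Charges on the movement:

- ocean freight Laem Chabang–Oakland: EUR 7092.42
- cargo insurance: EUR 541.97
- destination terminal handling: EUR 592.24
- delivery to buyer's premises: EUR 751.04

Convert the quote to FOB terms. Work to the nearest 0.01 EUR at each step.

From DAP to FOB, the seller no longer bears: freight, insurance, destination terminal, delivery.
FOB price = 63222.33 − 7092.42 − 541.97 − 592.24 − 751.04 = 54244.66

FOB price: EUR 54244.66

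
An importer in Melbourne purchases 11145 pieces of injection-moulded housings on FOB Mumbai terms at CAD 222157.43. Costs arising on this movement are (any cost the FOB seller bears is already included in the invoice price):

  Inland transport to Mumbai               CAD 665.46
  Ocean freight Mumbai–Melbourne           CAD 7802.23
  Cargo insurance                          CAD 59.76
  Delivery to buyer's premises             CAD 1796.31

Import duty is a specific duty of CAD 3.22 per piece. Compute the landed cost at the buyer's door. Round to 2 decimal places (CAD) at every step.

FOB: the seller bears costs until goods are on board at the origin port; the buyer bears freight, insurance and all costs thereafter.
Already in the invoice (seller's account under FOB): inland to port — exclude.
CIF value = FOB price + freight + insurance = 222157.43 + 7802.23 + 59.76 = 230019.42
Import duty = 11145 × 3.22 = 35886.90
Buyer bears: freight 7802.23 + insurance 59.76 + delivery 1796.31 + duty 35886.90 = 45545.20
Landed cost = invoice 222157.43 + 45545.20 = 267702.63

Total landed cost: CAD 267702.63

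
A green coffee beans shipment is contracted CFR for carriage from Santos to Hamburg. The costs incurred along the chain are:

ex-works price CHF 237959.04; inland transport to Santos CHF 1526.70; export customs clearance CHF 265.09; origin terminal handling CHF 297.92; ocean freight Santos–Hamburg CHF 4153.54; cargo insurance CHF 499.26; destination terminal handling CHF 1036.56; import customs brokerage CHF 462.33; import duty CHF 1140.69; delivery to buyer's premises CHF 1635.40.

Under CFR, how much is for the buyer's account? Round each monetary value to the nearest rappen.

CFR: the seller pays costs through ocean freight to the destination port, but not insurance.
Seller's account: goods 237959.04 + inland to port 1526.70 + export clearance 265.09 + origin terminal 297.92 + freight 4153.54 = 244202.29
Buyer's account: insurance 499.26 + destination terminal 1036.56 + brokerage 462.33 + duty 1140.69 + delivery 1635.40 = 4774.24

Buyer's account: CHF 4774.24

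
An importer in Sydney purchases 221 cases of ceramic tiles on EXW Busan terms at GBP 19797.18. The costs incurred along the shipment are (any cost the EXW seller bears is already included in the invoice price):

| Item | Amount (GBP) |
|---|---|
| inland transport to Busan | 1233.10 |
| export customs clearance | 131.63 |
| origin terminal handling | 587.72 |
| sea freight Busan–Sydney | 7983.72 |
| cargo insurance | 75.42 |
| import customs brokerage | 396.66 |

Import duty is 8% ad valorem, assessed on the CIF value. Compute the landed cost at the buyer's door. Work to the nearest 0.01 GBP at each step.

Total landed cost: GBP 32590.13

EXW: the seller makes goods available at their premises; the buyer bears all onward costs.
CIF value = EXW price + inland to port + export clearance + origin terminal + freight + insurance = 19797.18 + 1233.10 + 131.63 + 587.72 + 7983.72 + 75.42 = 29808.77
Import duty = 29808.77 × 8% = 2384.70
Buyer bears: inland to port 1233.10 + export clearance 131.63 + origin terminal 587.72 + freight 7983.72 + insurance 75.42 + brokerage 396.66 + duty 2384.70 = 12792.95
Landed cost = invoice 19797.18 + 12792.95 = 32590.13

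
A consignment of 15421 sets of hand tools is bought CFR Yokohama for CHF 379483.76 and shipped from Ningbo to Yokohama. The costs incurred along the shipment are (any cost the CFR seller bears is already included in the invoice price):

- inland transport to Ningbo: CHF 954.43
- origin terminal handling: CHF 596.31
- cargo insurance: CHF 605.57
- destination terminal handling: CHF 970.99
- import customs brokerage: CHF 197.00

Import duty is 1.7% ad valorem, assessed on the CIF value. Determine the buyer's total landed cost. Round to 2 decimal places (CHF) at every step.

Total landed cost: CHF 387718.84

CFR: the seller pays costs through ocean freight to the destination port, but not insurance.
Already in the invoice (seller's account under CFR): inland to port, origin terminal — exclude.
CIF value = CFR price + insurance = 379483.76 + 605.57 = 380089.33
Import duty = 380089.33 × 1.7% = 6461.52
Buyer bears: insurance 605.57 + destination terminal 970.99 + brokerage 197.00 + duty 6461.52 = 8235.08
Landed cost = invoice 379483.76 + 8235.08 = 387718.84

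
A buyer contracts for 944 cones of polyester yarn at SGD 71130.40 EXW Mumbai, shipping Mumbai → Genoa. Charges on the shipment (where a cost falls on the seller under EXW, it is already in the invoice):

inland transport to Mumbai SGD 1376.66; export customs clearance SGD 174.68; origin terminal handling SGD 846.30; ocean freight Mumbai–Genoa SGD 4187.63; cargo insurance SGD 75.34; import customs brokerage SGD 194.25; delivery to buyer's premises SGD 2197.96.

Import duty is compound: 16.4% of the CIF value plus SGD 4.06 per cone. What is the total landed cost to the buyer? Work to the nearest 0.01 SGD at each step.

EXW: the seller makes goods available at their premises; the buyer bears all onward costs.
CIF value = EXW price + inland to port + export clearance + origin terminal + freight + insurance = 71130.40 + 1376.66 + 174.68 + 846.30 + 4187.63 + 75.34 = 77791.01
Ad valorem component: 77791.01 × 16.4% = 12757.73
Specific component: 944 × 4.06 = 3832.64
Import duty = 12757.73 + 3832.64 = 16590.37
Buyer bears: inland to port 1376.66 + export clearance 174.68 + origin terminal 846.30 + freight 4187.63 + insurance 75.34 + brokerage 194.25 + delivery 2197.96 + duty 16590.37 = 25643.19
Landed cost = invoice 71130.40 + 25643.19 = 96773.59

Total landed cost: SGD 96773.59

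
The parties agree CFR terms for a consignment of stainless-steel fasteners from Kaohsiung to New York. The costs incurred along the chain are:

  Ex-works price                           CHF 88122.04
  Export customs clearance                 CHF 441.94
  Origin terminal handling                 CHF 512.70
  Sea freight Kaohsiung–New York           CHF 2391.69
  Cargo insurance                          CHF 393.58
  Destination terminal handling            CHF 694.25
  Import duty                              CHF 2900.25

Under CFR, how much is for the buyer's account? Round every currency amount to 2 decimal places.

CFR: the seller pays costs through ocean freight to the destination port, but not insurance.
Seller's account: goods 88122.04 + export clearance 441.94 + origin terminal 512.70 + freight 2391.69 = 91468.37
Buyer's account: insurance 393.58 + destination terminal 694.25 + duty 2900.25 = 3988.08

Buyer's account: CHF 3988.08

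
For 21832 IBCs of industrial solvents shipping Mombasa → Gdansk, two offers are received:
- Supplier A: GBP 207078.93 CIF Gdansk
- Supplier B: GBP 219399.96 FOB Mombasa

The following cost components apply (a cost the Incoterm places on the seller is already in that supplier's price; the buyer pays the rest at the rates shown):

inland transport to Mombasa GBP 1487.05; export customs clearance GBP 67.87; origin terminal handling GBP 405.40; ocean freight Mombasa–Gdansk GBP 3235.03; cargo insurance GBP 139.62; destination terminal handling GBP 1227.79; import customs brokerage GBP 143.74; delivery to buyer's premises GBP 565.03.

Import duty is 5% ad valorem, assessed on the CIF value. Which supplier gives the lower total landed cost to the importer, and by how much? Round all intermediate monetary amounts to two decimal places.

Supplier A is cheaper by GBP 16480.46

Supplier A (CIF):
The CIF price already equals the CIF value: 207078.93
Import duty = 207078.93 × 5% = 10353.95
Buyer bears (A): 1227.79 + 143.74 + 565.03 = 1936.56
Landed cost (A) = invoice 207078.93 + 1936.56 + duty 10353.95 = 219369.44
Supplier B (FOB):
CIF value = FOB price + freight + insurance = 219399.96 + 3235.03 + 139.62 = 222774.61
Import duty = 222774.61 × 5% = 11138.73
Buyer bears (B): 3235.03 + 139.62 + 1227.79 + 143.74 + 565.03 = 5311.21
Landed cost (B) = invoice 219399.96 + 5311.21 + duty 11138.73 = 235849.90
Difference = |219369.44 − 235849.90| = 16480.46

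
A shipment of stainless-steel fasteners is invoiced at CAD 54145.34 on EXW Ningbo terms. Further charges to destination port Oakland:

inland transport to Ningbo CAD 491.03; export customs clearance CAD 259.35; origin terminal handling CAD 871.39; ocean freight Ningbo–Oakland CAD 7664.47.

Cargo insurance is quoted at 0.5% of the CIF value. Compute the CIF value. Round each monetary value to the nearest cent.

CIF value: CAD 63750.33

Let C be the CIF value. C = EXW price + pre-shipment costs + freight + 0.5% × C
C − 0.5% × C = 54145.34 + 491.03 + 259.35 + 871.39 + 7664.47
0.995 × C = 63431.58
C = 63431.58 / 0.995 = 63750.33
Insurance premium = 0.5% × 63750.33 = 318.75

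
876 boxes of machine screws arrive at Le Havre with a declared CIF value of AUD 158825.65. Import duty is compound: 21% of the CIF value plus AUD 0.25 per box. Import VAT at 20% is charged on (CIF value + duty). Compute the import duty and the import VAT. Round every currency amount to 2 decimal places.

Ad valorem component: 158825.65 × 21% = 33353.39
Specific component: 876 × 0.25 = 219.00
Import duty = 33353.39 + 219.00 = 33572.39
VAT base = CIF + duty = 158825.65 + 33572.39 = 192398.04
Import VAT = 192398.04 × 20% = 38479.61

Import duty: AUD 33572.39; import VAT: AUD 38479.61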